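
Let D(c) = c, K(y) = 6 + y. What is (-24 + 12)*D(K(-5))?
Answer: -12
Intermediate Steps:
(-24 + 12)*D(K(-5)) = (-24 + 12)*(6 - 5) = -12*1 = -12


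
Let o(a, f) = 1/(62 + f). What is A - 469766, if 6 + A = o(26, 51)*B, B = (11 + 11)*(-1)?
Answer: -53084258/113 ≈ -4.6977e+5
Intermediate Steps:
B = -22 (B = 22*(-1) = -22)
A = -700/113 (A = -6 - 22/(62 + 51) = -6 - 22/113 = -700/113 ≈ -6.1947)
A - 469766 = -700/113 - 469766 = -53084258/113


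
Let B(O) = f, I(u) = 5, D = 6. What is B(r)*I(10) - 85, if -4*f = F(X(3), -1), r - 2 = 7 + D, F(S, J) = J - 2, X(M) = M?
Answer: -325/4 ≈ -81.250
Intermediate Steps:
F(S, J) = -2 + J
r = 15 (r = 2 + (7 + 6) = 2 + 13 = 15)
f = ¾ (f = -(-2 - 1)/4 = -¼*(-3) = ¾ ≈ 0.75000)
B(O) = ¾
B(r)*I(10) - 85 = (¾)*5 - 85 = 15/4 - 85 = -325/4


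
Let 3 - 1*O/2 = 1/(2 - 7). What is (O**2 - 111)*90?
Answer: -31518/5 ≈ -6303.6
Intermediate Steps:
O = 32/5 (O = 6 - 2/(2 - 7) = 6 - 2/(-5) = 6 - 2*(-1/5) = 6 + 2/5 = 32/5 ≈ 6.4000)
(O**2 - 111)*90 = ((32/5)**2 - 111)*90 = (1024/25 - 111)*90 = -1751/25*90 = -31518/5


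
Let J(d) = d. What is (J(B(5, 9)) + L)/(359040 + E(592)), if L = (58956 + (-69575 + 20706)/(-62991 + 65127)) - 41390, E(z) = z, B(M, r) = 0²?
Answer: 37472107/768173952 ≈ 0.048781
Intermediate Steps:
B(M, r) = 0
L = 37472107/2136 (L = (58956 - 48869/2136) - 41390 = 125881147/2136 - 41390 = 37472107/2136 ≈ 17543.)
(J(B(5, 9)) + L)/(359040 + E(592)) = (0 + 37472107/2136)/(359040 + 592) = (37472107/2136)/359632 = (37472107/2136)*(1/359632) = 37472107/768173952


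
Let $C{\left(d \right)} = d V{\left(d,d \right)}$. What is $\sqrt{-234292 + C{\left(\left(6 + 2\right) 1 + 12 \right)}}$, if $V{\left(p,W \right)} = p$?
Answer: $6 i \sqrt{6497} \approx 483.62 i$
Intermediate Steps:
$C{\left(d \right)} = d^{2}$ ($C{\left(d \right)} = d d = d^{2}$)
$\sqrt{-234292 + C{\left(\left(6 + 2\right) 1 + 12 \right)}} = \sqrt{-234292 + \left(\left(6 + 2\right) 1 + 12\right)^{2}} = \sqrt{-234292 + \left(8 \cdot 1 + 12\right)^{2}} = \sqrt{-234292 + \left(8 + 12\right)^{2}} = \sqrt{-234292 + 20^{2}} = \sqrt{-234292 + 400} = \sqrt{-233892} = 6 i \sqrt{6497}$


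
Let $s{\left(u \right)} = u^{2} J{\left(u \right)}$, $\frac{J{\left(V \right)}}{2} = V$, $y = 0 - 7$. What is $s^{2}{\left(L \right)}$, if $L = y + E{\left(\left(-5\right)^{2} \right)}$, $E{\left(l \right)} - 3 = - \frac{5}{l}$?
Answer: $\frac{343064484}{15625} \approx 21956.0$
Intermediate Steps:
$E{\left(l \right)} = 3 - \frac{5}{l}$
$y = -7$
$J{\left(V \right)} = 2 V$
$L = - \frac{21}{5}$ ($L = -7 + \left(3 - \frac{5}{\left(-5\right)^{2}}\right) = -7 + \left(3 - \frac{5}{25}\right) = -7 + \left(3 - \frac{1}{5}\right) = -7 + \frac{14}{5} = - \frac{21}{5} \approx -4.2$)
$s{\left(u \right)} = 2 u^{3}$ ($s{\left(u \right)} = u^{2} \cdot 2 u = 2 u^{3}$)
$s^{2}{\left(L \right)} = \left(2 \left(- \frac{21}{5}\right)^{3}\right)^{2} = \left(2 \left(- \frac{9261}{125}\right)\right)^{2} = \left(- \frac{18522}{125}\right)^{2} = \frac{343064484}{15625}$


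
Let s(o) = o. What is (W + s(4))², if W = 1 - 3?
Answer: 4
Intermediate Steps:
W = -2
(W + s(4))² = (-2 + 4)² = 2² = 4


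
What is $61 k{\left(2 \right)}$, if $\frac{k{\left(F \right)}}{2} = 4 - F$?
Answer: $244$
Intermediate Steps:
$k{\left(F \right)} = 8 - 2 F$ ($k{\left(F \right)} = 2 \left(4 - F\right) = 8 - 2 F$)
$61 k{\left(2 \right)} = 61 \left(8 - 4\right) = 61 \cdot 4 = 244$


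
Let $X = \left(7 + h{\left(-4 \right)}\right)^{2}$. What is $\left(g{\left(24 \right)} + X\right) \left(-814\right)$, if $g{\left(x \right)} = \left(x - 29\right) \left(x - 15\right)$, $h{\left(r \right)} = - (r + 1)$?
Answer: $-44770$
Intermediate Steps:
$h{\left(r \right)} = -1 - r$ ($h{\left(r \right)} = - (1 + r) = -1 - r$)
$g{\left(x \right)} = \left(-29 + x\right) \left(-15 + x\right)$
$X = 100$ ($X = \left(7 - -3\right)^{2} = \left(7 + \left(-1 + 4\right)\right)^{2} = \left(7 + 3\right)^{2} = 10^{2} = 100$)
$\left(g{\left(24 \right)} + X\right) \left(-814\right) = \left(\left(435 + 24^{2} - 1056\right) + 100\right) \left(-814\right) = \left(\left(435 + 576 - 1056\right) + 100\right) \left(-814\right) = \left(-45 + 100\right) \left(-814\right) = 55 \left(-814\right) = -44770$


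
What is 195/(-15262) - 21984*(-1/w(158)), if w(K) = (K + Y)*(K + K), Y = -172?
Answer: -3234447/649222 ≈ -4.9820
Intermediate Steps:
w(K) = 2*K*(-172 + K) (w(K) = (K - 172)*(K + K) = (-172 + K)*(2*K) = 2*K*(-172 + K))
195/(-15262) - 21984*(-1/w(158)) = 195/(-15262) - 21984*(-1/(316*(-172 + 158))) = 195*(-1/15262) - 21984/((-2*158*(-14))) = -15/1174 - 21984/((-1*(-4424))) = -15/1174 - 21984/4424 = -15/1174 - 21984*1/4424 = -15/1174 - 2748/553 = -3234447/649222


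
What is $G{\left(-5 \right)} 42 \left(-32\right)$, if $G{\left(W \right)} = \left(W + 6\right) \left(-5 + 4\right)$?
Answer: $1344$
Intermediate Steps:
$G{\left(W \right)} = -6 - W$ ($G{\left(W \right)} = \left(6 + W\right) \left(-1\right) = -6 - W$)
$G{\left(-5 \right)} 42 \left(-32\right) = \left(-6 - -5\right) 42 \left(-32\right) = \left(-6 + 5\right) 42 \left(-32\right) = \left(-1\right) 42 \left(-32\right) = \left(-42\right) \left(-32\right) = 1344$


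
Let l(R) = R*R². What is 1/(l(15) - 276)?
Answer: 1/3099 ≈ 0.00032268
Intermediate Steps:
l(R) = R³
1/(l(15) - 276) = 1/(15³ - 276) = 1/(3375 - 276) = 1/3099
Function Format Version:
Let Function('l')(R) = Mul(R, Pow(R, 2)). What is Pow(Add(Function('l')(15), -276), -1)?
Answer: Rational(1, 3099) ≈ 0.00032268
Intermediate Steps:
Function('l')(R) = Pow(R, 3)
Pow(Add(Function('l')(15), -276), -1) = Pow(Add(Pow(15, 3), -276), -1) = Pow(Add(3375, -276), -1) = Pow(3099, -1) = Rational(1, 3099)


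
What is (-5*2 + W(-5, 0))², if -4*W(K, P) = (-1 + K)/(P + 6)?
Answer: 1521/16 ≈ 95.063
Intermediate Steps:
W(K, P) = -(-1 + K)/(4*(6 + P)) (W(K, P) = -(-1 + K)/(4*(P + 6)) = -(-1 + K)/(4*(6 + P)))
(-5*2 + W(-5, 0))² = (-5*2 + (1 - 1*(-5))/(4*(6 + 0)))² = (-10 + (¼)*(1 + 5)/6)² = (-10 + (¼)*(⅙)*6)² = (-10 + ¼)² = (-39/4)² = 1521/16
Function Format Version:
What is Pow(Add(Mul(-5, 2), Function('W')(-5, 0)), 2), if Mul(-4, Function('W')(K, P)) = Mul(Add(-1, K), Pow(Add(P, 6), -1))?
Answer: Rational(1521, 16) ≈ 95.063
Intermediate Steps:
Function('W')(K, P) = Mul(Rational(-1, 4), Pow(Add(6, P), -1), Add(-1, K)) (Function('W')(K, P) = Mul(Rational(-1, 4), Mul(Add(-1, K), Pow(Add(P, 6), -1))) = Mul(Rational(-1, 4), Mul(Add(-1, K), Pow(Add(6, P), -1))) = Mul(Rational(-1, 4), Mul(Pow(Add(6, P), -1), Add(-1, K))) = Mul(Rational(-1, 4), Pow(Add(6, P), -1), Add(-1, K)))
Pow(Add(Mul(-5, 2), Function('W')(-5, 0)), 2) = Pow(Add(Mul(-5, 2), Mul(Rational(1, 4), Pow(Add(6, 0), -1), Add(1, Mul(-1, -5)))), 2) = Pow(Add(-10, Mul(Rational(1, 4), Pow(6, -1), Add(1, 5))), 2) = Pow(Add(-10, Mul(Rational(1, 4), Rational(1, 6), 6)), 2) = Pow(Add(-10, Rational(1, 4)), 2) = Pow(Rational(-39, 4), 2) = Rational(1521, 16)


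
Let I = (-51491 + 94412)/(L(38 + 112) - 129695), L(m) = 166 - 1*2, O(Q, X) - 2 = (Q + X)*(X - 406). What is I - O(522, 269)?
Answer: 4678861298/43177 ≈ 1.0836e+5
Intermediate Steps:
O(Q, X) = 2 + (-406 + X)*(Q + X) (O(Q, X) = 2 + (Q + X)*(X - 406) = 2 + (Q + X)*(-406 + X) = 2 + (-406 + X)*(Q + X))
L(m) = 164 (L(m) = 166 - 2 = 164)
I = -14307/43177 (I = (-51491 + 94412)/(164 - 129695) = 42921/(-129531) = 42921*(-1/129531) = -14307/43177 ≈ -0.33136)
I - O(522, 269) = -14307/43177 - (2 + 269**2 - 406*522 - 406*269 + 522*269) = -14307/43177 - (2 + 72361 - 211932 - 109214 + 140418) = -14307/43177 - 1*(-108365) = -14307/43177 + 108365 = 4678861298/43177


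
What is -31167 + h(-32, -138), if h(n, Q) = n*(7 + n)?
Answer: -30367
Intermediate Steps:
-31167 + h(-32, -138) = -31167 - 32*(7 - 32) = -31167 - 32*(-25) = -31167 + 800 = -30367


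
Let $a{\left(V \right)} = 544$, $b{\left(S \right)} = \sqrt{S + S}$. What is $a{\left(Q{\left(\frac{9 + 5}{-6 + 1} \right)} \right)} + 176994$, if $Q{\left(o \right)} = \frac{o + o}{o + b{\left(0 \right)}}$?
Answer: $177538$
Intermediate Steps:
$b{\left(S \right)} = \sqrt{2} \sqrt{S}$ ($b{\left(S \right)} = \sqrt{2 S} = \sqrt{2} \sqrt{S}$)
$Q{\left(o \right)} = 2$ ($Q{\left(o \right)} = \frac{o + o}{o + \sqrt{2} \sqrt{0}} = \frac{2 o}{o + \sqrt{2} \cdot 0} = \frac{2 o}{o + 0} = \frac{2 o}{o} = 2$)
$a{\left(Q{\left(\frac{9 + 5}{-6 + 1} \right)} \right)} + 176994 = 544 + 176994 = 177538$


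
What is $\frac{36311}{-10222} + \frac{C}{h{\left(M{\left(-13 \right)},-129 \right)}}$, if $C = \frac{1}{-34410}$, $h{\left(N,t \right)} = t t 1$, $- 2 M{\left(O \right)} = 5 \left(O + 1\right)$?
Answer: $- \frac{5198072249533}{1463322257955} \approx -3.5522$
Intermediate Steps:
$M{\left(O \right)} = - \frac{5}{2} - \frac{5 O}{2}$ ($M{\left(O \right)} = - \frac{5 \left(O + 1\right)}{2} = - \frac{5 \left(1 + O\right)}{2} = - \frac{5 + 5 O}{2} = - \frac{5}{2} - \frac{5 O}{2}$)
$h{\left(N,t \right)} = t^{2}$ ($h{\left(N,t \right)} = t^{2} \cdot 1 = t^{2}$)
$C = - \frac{1}{34410} \approx -2.9061 \cdot 10^{-5}$
$\frac{36311}{-10222} + \frac{C}{h{\left(M{\left(-13 \right)},-129 \right)}} = \frac{36311}{-10222} - \frac{1}{34410 \left(-129\right)^{2}} = 36311 \left(- \frac{1}{10222}\right) - \frac{1}{34410 \cdot 16641} = - \frac{36311}{10222} - \frac{1}{572616810} = - \frac{5198072249533}{1463322257955}$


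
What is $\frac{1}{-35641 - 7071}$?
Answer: $- \frac{1}{42712} \approx -2.3413 \cdot 10^{-5}$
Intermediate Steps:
$\frac{1}{-35641 - 7071} = \frac{1}{-42712} = - \frac{1}{42712}$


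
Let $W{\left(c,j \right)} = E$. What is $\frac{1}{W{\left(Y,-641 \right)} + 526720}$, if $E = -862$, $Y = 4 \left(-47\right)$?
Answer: $\frac{1}{525858} \approx 1.9017 \cdot 10^{-6}$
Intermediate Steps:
$Y = -188$
$W{\left(c,j \right)} = -862$
$\frac{1}{W{\left(Y,-641 \right)} + 526720} = \frac{1}{-862 + 526720} = \frac{1}{525858}$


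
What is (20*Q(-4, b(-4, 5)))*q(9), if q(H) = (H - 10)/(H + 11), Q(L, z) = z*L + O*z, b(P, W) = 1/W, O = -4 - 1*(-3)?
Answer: 1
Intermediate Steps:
O = -1 (O = -4 + 3 = -1)
Q(L, z) = -z + L*z (Q(L, z) = z*L - z = L*z - z = -z + L*z)
q(H) = (-10 + H)/(11 + H)
(20*Q(-4, b(-4, 5)))*q(9) = (20*((-1 - 4)/5))*((-10 + 9)/(11 + 9)) = (20*((1/5)*(-5)))*(-1/20) = (20*(-1))*((1/20)*(-1)) = -20*(-1/20) = 1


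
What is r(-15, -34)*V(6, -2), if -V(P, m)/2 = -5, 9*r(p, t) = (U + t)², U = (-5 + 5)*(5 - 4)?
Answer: 11560/9 ≈ 1284.4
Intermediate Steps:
U = 0 (U = 0*1 = 0)
r(p, t) = t²/9 (r(p, t) = (0 + t)²/9 = t²/9)
V(P, m) = 10 (V(P, m) = -2*(-5) = 10)
r(-15, -34)*V(6, -2) = ((⅑)*(-34)²)*10 = ((⅑)*1156)*10 = (1156/9)*10 = 11560/9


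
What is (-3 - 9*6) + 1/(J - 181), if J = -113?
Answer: -16759/294 ≈ -57.003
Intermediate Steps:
(-3 - 9*6) + 1/(J - 181) = (-3 - 9*6) + 1/(-113 - 181) = (-3 - 54) + 1/(-294) = -57 - 1/294 = -16759/294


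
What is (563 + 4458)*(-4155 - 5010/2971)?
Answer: -62006914815/2971 ≈ -2.0871e+7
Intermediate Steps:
(563 + 4458)*(-4155 - 5010/2971) = 5021*(-4155 - 5010*1/2971) = 5021*(-4155 - 5010/2971) = 5021*(-12349515/2971) = -62006914815/2971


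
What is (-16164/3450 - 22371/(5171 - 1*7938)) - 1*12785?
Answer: -20335845598/1591025 ≈ -12782.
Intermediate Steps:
(-16164/3450 - 22371/(5171 - 1*7938)) - 1*12785 = (-16164*1/3450 - 22371/(5171 - 7938)) - 12785 = (-2694/575 - 22371/(-2767)) - 12785 = (-2694/575 - 22371*(-1/2767)) - 12785 = (-2694/575 + 22371/2767) - 12785 = 5409027/1591025 - 12785 = -20335845598/1591025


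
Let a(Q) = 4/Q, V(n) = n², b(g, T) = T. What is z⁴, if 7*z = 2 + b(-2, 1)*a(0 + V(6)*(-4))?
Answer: 25411681/4032758016 ≈ 0.0063013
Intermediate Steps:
z = 71/252 (z = (2 + 1*(4/(0 + 6²*(-4))))/7 = (2 + 1*(4/(0 + 36*(-4))))/7 = (2 + 1*(4/(0 - 144)))/7 = (2 + 1*(4/(-144)))/7 = (2 + 1*(4*(-1/144)))/7 = (2 + 1*(-1/36))/7 = (2 - 1/36)/7 = (⅐)*(71/36) = 71/252 ≈ 0.28175)
z⁴ = (71/252)⁴ = 25411681/4032758016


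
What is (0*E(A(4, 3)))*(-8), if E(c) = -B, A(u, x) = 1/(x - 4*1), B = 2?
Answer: 0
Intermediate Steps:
A(u, x) = 1/(-4 + x) (A(u, x) = 1/(x - 4) = 1/(-4 + x))
E(c) = -2 (E(c) = -1*2 = -2)
(0*E(A(4, 3)))*(-8) = (0*(-2))*(-8) = 0*(-8) = 0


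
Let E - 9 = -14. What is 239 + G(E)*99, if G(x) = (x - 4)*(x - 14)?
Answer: 17168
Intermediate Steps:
E = -5 (E = 9 - 14 = -5)
G(x) = (-14 + x)*(-4 + x) (G(x) = (-4 + x)*(-14 + x) = (-14 + x)*(-4 + x))
239 + G(E)*99 = 239 + (56 + (-5)² - 18*(-5))*99 = 239 + (56 + 25 + 90)*99 = 239 + 171*99 = 239 + 16929 = 17168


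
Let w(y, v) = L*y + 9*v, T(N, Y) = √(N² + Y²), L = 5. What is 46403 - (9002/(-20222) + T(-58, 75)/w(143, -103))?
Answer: 469185234/10111 + √8989/212 ≈ 46404.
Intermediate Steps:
w(y, v) = 5*y + 9*v
46403 - (9002/(-20222) + T(-58, 75)/w(143, -103)) = 46403 - (9002/(-20222) + √((-58)² + 75²)/(5*143 + 9*(-103))) = 46403 - (9002*(-1/20222) + √(3364 + 5625)/(715 - 927)) = 46403 - (-4501/10111 + √8989/(-212)) = 46403 - (-4501/10111 + √8989*(-1/212)) = 46403 - (-4501/10111 - √8989/212) = 46403 + (4501/10111 + √8989/212) = 469185234/10111 + √8989/212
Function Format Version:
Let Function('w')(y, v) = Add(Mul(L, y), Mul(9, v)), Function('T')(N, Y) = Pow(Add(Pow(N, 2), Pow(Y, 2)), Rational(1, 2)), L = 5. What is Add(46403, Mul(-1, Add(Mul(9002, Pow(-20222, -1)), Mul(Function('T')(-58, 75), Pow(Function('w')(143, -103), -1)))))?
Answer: Add(Rational(469185234, 10111), Mul(Rational(1, 212), Pow(8989, Rational(1, 2)))) ≈ 46404.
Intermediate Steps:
Function('w')(y, v) = Add(Mul(5, y), Mul(9, v))
Add(46403, Mul(-1, Add(Mul(9002, Pow(-20222, -1)), Mul(Function('T')(-58, 75), Pow(Function('w')(143, -103), -1))))) = Add(46403, Mul(-1, Add(Mul(9002, Pow(-20222, -1)), Mul(Pow(Add(Pow(-58, 2), Pow(75, 2)), Rational(1, 2)), Pow(Add(Mul(5, 143), Mul(9, -103)), -1))))) = Add(46403, Mul(-1, Add(Mul(9002, Rational(-1, 20222)), Mul(Pow(Add(3364, 5625), Rational(1, 2)), Pow(Add(715, -927), -1))))) = Add(46403, Mul(-1, Add(Rational(-4501, 10111), Mul(Pow(8989, Rational(1, 2)), Pow(-212, -1))))) = Add(46403, Mul(-1, Add(Rational(-4501, 10111), Mul(Pow(8989, Rational(1, 2)), Rational(-1, 212))))) = Add(46403, Mul(-1, Add(Rational(-4501, 10111), Mul(Rational(-1, 212), Pow(8989, Rational(1, 2)))))) = Add(46403, Add(Rational(4501, 10111), Mul(Rational(1, 212), Pow(8989, Rational(1, 2))))) = Add(Rational(469185234, 10111), Mul(Rational(1, 212), Pow(8989, Rational(1, 2))))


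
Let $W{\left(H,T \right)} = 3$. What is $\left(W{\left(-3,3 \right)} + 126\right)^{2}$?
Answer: $16641$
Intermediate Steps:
$\left(W{\left(-3,3 \right)} + 126\right)^{2} = \left(3 + 126\right)^{2} = 129^{2} = 16641$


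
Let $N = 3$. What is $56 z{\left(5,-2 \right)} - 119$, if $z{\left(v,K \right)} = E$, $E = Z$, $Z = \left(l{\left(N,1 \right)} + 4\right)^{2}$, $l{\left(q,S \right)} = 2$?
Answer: $1897$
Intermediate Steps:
$Z = 36$ ($Z = \left(2 + 4\right)^{2} = 6^{2} = 36$)
$E = 36$
$z{\left(v,K \right)} = 36$
$56 z{\left(5,-2 \right)} - 119 = 56 \cdot 36 - 119 = 2016 - 119 = 1897$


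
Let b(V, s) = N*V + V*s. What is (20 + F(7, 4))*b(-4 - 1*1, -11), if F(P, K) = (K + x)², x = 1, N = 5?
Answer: 1350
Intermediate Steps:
b(V, s) = 5*V + V*s
F(P, K) = (1 + K)² (F(P, K) = (K + 1)² = (1 + K)²)
(20 + F(7, 4))*b(-4 - 1*1, -11) = (20 + (1 + 4)²)*((-4 - 1*1)*(5 - 11)) = (20 + 5²)*((-4 - 1)*(-6)) = (20 + 25)*(-5*(-6)) = 45*30 = 1350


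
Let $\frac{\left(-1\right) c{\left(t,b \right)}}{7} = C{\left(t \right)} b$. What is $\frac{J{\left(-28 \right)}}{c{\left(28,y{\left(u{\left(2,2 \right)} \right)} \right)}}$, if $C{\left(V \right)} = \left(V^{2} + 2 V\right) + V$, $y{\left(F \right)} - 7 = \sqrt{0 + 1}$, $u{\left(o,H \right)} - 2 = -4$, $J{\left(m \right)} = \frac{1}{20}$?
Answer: $- \frac{1}{972160} \approx -1.0286 \cdot 10^{-6}$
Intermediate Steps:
$J{\left(m \right)} = \frac{1}{20}$
$u{\left(o,H \right)} = -2$ ($u{\left(o,H \right)} = 2 - 4 = -2$)
$y{\left(F \right)} = 8$ ($y{\left(F \right)} = 7 + \sqrt{0 + 1} = 7 + \sqrt{1} = 7 + 1 = 8$)
$C{\left(V \right)} = V^{2} + 3 V$
$c{\left(t,b \right)} = - 7 b t \left(3 + t\right)$ ($c{\left(t,b \right)} = - 7 t \left(3 + t\right) b = - 7 b t \left(3 + t\right)$)
$\frac{J{\left(-28 \right)}}{c{\left(28,y{\left(u{\left(2,2 \right)} \right)} \right)}} = \frac{1}{20 \left(\left(-7\right) 8 \cdot 28 \left(3 + 28\right)\right)} = \frac{1}{20 \left(\left(-7\right) 8 \cdot 28 \cdot 31\right)} = \frac{1}{20 \left(-48608\right)} = \frac{1}{20} \left(- \frac{1}{48608}\right) = - \frac{1}{972160}$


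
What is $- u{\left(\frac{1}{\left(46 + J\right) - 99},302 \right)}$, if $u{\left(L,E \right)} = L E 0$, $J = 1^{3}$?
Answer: $0$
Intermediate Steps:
$J = 1$
$u{\left(L,E \right)} = 0$ ($u{\left(L,E \right)} = E L 0 = 0$)
$- u{\left(\frac{1}{\left(46 + J\right) - 99},302 \right)} = \left(-1\right) 0 = 0$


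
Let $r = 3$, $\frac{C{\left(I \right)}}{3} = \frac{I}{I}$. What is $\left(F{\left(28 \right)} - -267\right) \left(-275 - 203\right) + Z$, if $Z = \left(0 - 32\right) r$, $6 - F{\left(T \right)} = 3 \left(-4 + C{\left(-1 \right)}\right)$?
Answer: $-132024$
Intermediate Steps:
$C{\left(I \right)} = 3$ ($C{\left(I \right)} = 3 \frac{I}{I} = 3 \cdot 1 = 3$)
$F{\left(T \right)} = 9$ ($F{\left(T \right)} = 6 - 3 \left(-4 + 3\right) = 6 - 3 \left(-1\right) = 6 - -3 = 6 + 3 = 9$)
$Z = -96$ ($Z = \left(0 - 32\right) 3 = \left(-32\right) 3 = -96$)
$\left(F{\left(28 \right)} - -267\right) \left(-275 - 203\right) + Z = \left(9 - -267\right) \left(-275 - 203\right) - 96 = \left(9 + 267\right) \left(-275 - 203\right) - 96 = 276 \left(-478\right) - 96 = -131928 - 96 = -132024$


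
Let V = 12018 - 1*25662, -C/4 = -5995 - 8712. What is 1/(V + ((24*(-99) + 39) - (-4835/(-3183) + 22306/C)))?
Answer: -93624762/1496395038211 ≈ -6.2567e-5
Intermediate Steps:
C = 58828 (C = -4*(-5995 - 8712) = -4*(-14707) = 58828)
V = -13644 (V = 12018 - 25662 = -13644)
1/(V + ((24*(-99) + 39) - (-4835/(-3183) + 22306/C))) = 1/(-13644 + ((24*(-99) + 39) - (-4835/(-3183) + 22306/58828))) = 1/(-13644 + ((-2376 + 39) - (-4835*(-1/3183) + 22306*(1/58828)))) = 1/(-13644 + (-2337 - (4835/3183 + 11153/29414))) = 1/(-13644 + (-2337 - 1*177716689/93624762)) = 1/(-13644 + (-2337 - 177716689/93624762)) = 1/(-13644 - 218978785483/93624762) = 1/(-1496395038211/93624762) = -93624762/1496395038211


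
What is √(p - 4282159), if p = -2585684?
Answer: I*√6867843 ≈ 2620.7*I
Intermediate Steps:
√(p - 4282159) = √(-2585684 - 4282159) = √(-6867843) = I*√6867843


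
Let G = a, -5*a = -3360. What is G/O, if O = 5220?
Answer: 56/435 ≈ 0.12874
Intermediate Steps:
a = 672 (a = -1/5*(-3360) = 672)
G = 672
G/O = 672/5220 = 672*(1/5220) = 56/435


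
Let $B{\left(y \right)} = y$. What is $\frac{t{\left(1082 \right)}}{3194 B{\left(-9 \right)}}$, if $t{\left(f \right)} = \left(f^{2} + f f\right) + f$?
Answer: $- \frac{1171265}{14373} \approx -81.491$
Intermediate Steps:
$t{\left(f \right)} = f + 2 f^{2}$ ($t{\left(f \right)} = \left(f^{2} + f^{2}\right) + f = 2 f^{2} + f = f + 2 f^{2}$)
$\frac{t{\left(1082 \right)}}{3194 B{\left(-9 \right)}} = \frac{1082 \left(1 + 2 \cdot 1082\right)}{3194 \left(-9\right)} = \frac{1082 \left(1 + 2164\right)}{-28746} = 1082 \cdot 2165 \left(- \frac{1}{28746}\right) = 2342530 \left(- \frac{1}{28746}\right) = - \frac{1171265}{14373}$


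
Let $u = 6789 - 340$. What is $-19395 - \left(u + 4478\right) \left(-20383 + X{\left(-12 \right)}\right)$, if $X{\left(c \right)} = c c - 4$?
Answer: $221175866$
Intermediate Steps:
$u = 6449$ ($u = 6789 - 340 = 6449$)
$X{\left(c \right)} = -4 + c^{2}$ ($X{\left(c \right)} = c^{2} - 4 = -4 + c^{2}$)
$-19395 - \left(u + 4478\right) \left(-20383 + X{\left(-12 \right)}\right) = -19395 - \left(6449 + 4478\right) \left(-20383 - \left(4 - \left(-12\right)^{2}\right)\right) = -19395 - 10927 \left(-20383 + \left(-4 + 144\right)\right) = -19395 - 10927 \left(-20383 + 140\right) = -19395 - 10927 \left(-20243\right) = -19395 - -221195261 = -19395 + 221195261 = 221175866$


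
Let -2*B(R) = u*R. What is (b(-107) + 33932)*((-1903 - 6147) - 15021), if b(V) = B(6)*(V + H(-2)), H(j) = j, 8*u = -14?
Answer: -3078571169/4 ≈ -7.6964e+8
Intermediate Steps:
u = -7/4 (u = (1/8)*(-14) = -7/4 ≈ -1.7500)
B(R) = 7*R/8 (B(R) = -(-7)*R/8 = 7*R/8)
b(V) = -21/2 + 21*V/4 (b(V) = ((7/8)*6)*(V - 2) = 21*(-2 + V)/4 = -21/2 + 21*V/4)
(b(-107) + 33932)*((-1903 - 6147) - 15021) = ((-21/2 + (21/4)*(-107)) + 33932)*((-1903 - 6147) - 15021) = ((-21/2 - 2247/4) + 33932)*(-8050 - 15021) = (-2289/4 + 33932)*(-23071) = (133439/4)*(-23071) = -3078571169/4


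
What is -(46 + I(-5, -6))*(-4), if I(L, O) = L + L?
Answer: 144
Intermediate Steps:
I(L, O) = 2*L
-(46 + I(-5, -6))*(-4) = -(46 + 2*(-5))*(-4) = -(46 - 10)*(-4) = -36*(-4) = -1*(-144) = 144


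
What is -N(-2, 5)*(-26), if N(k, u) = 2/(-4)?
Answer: -13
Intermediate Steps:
N(k, u) = -½ (N(k, u) = 2*(-¼) = -½)
-N(-2, 5)*(-26) = -1*(-½)*(-26) = (½)*(-26) = -13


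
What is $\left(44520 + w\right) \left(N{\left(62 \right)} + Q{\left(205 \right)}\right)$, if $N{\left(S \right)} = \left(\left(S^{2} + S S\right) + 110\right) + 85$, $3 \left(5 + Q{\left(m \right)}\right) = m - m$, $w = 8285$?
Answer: $415997790$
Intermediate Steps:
$Q{\left(m \right)} = -5$ ($Q{\left(m \right)} = -5 + \frac{m - m}{3} = -5 + \frac{1}{3} \cdot 0 = -5 + 0 = -5$)
$N{\left(S \right)} = 195 + 2 S^{2}$ ($N{\left(S \right)} = \left(\left(S^{2} + S^{2}\right) + 110\right) + 85 = \left(2 S^{2} + 110\right) + 85 = \left(110 + 2 S^{2}\right) + 85 = 195 + 2 S^{2}$)
$\left(44520 + w\right) \left(N{\left(62 \right)} + Q{\left(205 \right)}\right) = \left(44520 + 8285\right) \left(\left(195 + 2 \cdot 62^{2}\right) - 5\right) = 52805 \left(\left(195 + 2 \cdot 3844\right) - 5\right) = 52805 \left(\left(195 + 7688\right) - 5\right) = 52805 \left(7883 - 5\right) = 52805 \cdot 7878 = 415997790$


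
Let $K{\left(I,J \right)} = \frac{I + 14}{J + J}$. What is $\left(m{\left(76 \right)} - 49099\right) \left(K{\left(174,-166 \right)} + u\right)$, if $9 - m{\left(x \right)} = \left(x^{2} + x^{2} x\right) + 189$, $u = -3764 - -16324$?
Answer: $- \frac{514994217423}{83} \approx -6.2048 \cdot 10^{9}$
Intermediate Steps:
$u = 12560$ ($u = -3764 + 16324 = 12560$)
$K{\left(I,J \right)} = \frac{14 + I}{2 J}$
$m{\left(x \right)} = -180 - x^{2} - x^{3}$ ($m{\left(x \right)} = 9 - \left(\left(x^{2} + x^{2} x\right) + 189\right) = 9 - \left(\left(x^{2} + x^{3}\right) + 189\right) = 9 - \left(189 + x^{2} + x^{3}\right) = -180 - x^{2} - x^{3}$)
$\left(m{\left(76 \right)} - 49099\right) \left(K{\left(174,-166 \right)} + u\right) = \left(\left(-180 - 76^{2} - 76^{3}\right) - 49099\right) \left(\frac{14 + 174}{2 \left(-166\right)} + 12560\right) = \left(\left(-180 - 5776 - 438976\right) - 49099\right) \left(\frac{1}{2} \left(- \frac{1}{166}\right) 188 + 12560\right) = \left(\left(-180 - 5776 - 438976\right) - 49099\right) \left(- \frac{47}{83} + 12560\right) = \left(-444932 - 49099\right) \frac{1042433}{83} = \left(-494031\right) \frac{1042433}{83} = - \frac{514994217423}{83}$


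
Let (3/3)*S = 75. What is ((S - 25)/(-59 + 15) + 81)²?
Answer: 3087049/484 ≈ 6378.2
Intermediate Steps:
S = 75
((S - 25)/(-59 + 15) + 81)² = ((75 - 25)/(-59 + 15) + 81)² = (50/(-44) + 81)² = (50*(-1/44) + 81)² = (-25/22 + 81)² = (1757/22)² = 3087049/484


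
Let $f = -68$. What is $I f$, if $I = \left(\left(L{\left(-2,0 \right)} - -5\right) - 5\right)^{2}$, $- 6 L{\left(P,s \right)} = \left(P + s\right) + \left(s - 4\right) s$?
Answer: $- \frac{68}{9} \approx -7.5556$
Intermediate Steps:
$L{\left(P,s \right)} = - \frac{P}{6} - \frac{s}{6} - \frac{s \left(-4 + s\right)}{6}$ ($L{\left(P,s \right)} = - \frac{\left(P + s\right) + \left(s - 4\right) s}{6} = - \frac{\left(P + s\right) + \left(-4 + s\right) s}{6} = - \frac{\left(P + s\right) + s \left(-4 + s\right)}{6} = - \frac{P + s + s \left(-4 + s\right)}{6} = - \frac{P}{6} - \frac{s}{6} - \frac{s \left(-4 + s\right)}{6}$)
$I = \frac{1}{9}$ ($I = \left(\left(\left(\frac{1}{2} \cdot 0 - - \frac{1}{3} - \frac{0^{2}}{6}\right) - -5\right) - 5\right)^{2} = \left(\left(\left(0 + \frac{1}{3} - 0\right) + 5\right) - 5\right)^{2} = \left(\left(\left(0 + \frac{1}{3} + 0\right) + 5\right) - 5\right)^{2} = \left(\left(\frac{1}{3} + 5\right) - 5\right)^{2} = \left(\frac{16}{3} - 5\right)^{2} = \left(\frac{1}{3}\right)^{2} = \frac{1}{9} \approx 0.11111$)
$I f = \frac{1}{9} \left(-68\right) = - \frac{68}{9}$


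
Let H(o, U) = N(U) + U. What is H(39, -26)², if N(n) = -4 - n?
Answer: 16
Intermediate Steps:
H(o, U) = -4 (H(o, U) = (-4 - U) + U = -4)
H(39, -26)² = (-4)² = 16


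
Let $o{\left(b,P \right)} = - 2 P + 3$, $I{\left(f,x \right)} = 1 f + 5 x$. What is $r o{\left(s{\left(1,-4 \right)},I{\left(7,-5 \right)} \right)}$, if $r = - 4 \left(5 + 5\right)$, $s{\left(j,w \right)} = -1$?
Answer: $-1560$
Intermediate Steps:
$I{\left(f,x \right)} = f + 5 x$
$o{\left(b,P \right)} = 3 - 2 P$
$r = -40$ ($r = \left(-4\right) 10 = -40$)
$r o{\left(s{\left(1,-4 \right)},I{\left(7,-5 \right)} \right)} = - 40 \left(3 - 2 \left(7 + 5 \left(-5\right)\right)\right) = - 40 \left(3 - 2 \left(7 - 25\right)\right) = - 40 \left(3 - -36\right) = - 40 \left(3 + 36\right) = \left(-40\right) 39 = -1560$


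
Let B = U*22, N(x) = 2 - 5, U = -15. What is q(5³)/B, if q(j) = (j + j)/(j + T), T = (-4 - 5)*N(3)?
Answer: -25/5016 ≈ -0.0049841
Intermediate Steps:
N(x) = -3
B = -330 (B = -15*22 = -330)
T = 27 (T = (-4 - 5)*(-3) = -9*(-3) = 27)
q(j) = 2*j/(27 + j) (q(j) = (j + j)/(j + 27) = (2*j)/(27 + j) = 2*j/(27 + j))
q(5³)/B = (2*5³/(27 + 5³))/(-330) = (2*125/(27 + 125))*(-1/330) = (2*125/152)*(-1/330) = (2*125*(1/152))*(-1/330) = (125/76)*(-1/330) = -25/5016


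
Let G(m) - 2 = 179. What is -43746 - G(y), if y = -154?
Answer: -43927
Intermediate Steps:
G(m) = 181 (G(m) = 2 + 179 = 181)
-43746 - G(y) = -43746 - 1*181 = -43746 - 181 = -43927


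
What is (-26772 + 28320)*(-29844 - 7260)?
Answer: -57436992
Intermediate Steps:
(-26772 + 28320)*(-29844 - 7260) = 1548*(-37104) = -57436992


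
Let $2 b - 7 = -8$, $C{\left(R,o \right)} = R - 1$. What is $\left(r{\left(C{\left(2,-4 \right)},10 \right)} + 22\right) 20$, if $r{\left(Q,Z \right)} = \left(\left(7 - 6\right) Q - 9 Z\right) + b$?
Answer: $-1350$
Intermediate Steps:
$C{\left(R,o \right)} = -1 + R$
$b = - \frac{1}{2}$ ($b = \frac{7}{2} + \frac{1}{2} \left(-8\right) = \frac{7}{2} - 4 = - \frac{1}{2} \approx -0.5$)
$r{\left(Q,Z \right)} = - \frac{1}{2} + Q - 9 Z$ ($r{\left(Q,Z \right)} = \left(\left(7 - 6\right) Q - 9 Z\right) - \frac{1}{2} = \left(1 Q - 9 Z\right) - \frac{1}{2} = \left(Q - 9 Z\right) - \frac{1}{2} = - \frac{1}{2} + Q - 9 Z$)
$\left(r{\left(C{\left(2,-4 \right)},10 \right)} + 22\right) 20 = \left(\left(- \frac{1}{2} + \left(-1 + 2\right) - 90\right) + 22\right) 20 = \left(\left(- \frac{1}{2} + 1 - 90\right) + 22\right) 20 = \left(- \frac{179}{2} + 22\right) 20 = \left(- \frac{135}{2}\right) 20 = -1350$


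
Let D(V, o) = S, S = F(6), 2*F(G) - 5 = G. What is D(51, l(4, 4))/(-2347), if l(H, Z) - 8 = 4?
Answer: -11/4694 ≈ -0.0023434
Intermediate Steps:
F(G) = 5/2 + G/2
l(H, Z) = 12 (l(H, Z) = 8 + 4 = 12)
S = 11/2 (S = 5/2 + (½)*6 = 5/2 + 3 = 11/2 ≈ 5.5000)
D(V, o) = 11/2
D(51, l(4, 4))/(-2347) = (11/2)/(-2347) = (11/2)*(-1/2347) = -11/4694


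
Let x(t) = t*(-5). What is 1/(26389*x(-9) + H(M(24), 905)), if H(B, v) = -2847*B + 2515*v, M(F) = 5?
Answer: 1/3449345 ≈ 2.8991e-7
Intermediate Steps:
x(t) = -5*t
1/(26389*x(-9) + H(M(24), 905)) = 1/(26389*(-5*(-9)) + (-2847*5 + 2515*905)) = 1/(26389*45 + (-14235 + 2276075)) = 1/(1187505 + 2261840) = 1/3449345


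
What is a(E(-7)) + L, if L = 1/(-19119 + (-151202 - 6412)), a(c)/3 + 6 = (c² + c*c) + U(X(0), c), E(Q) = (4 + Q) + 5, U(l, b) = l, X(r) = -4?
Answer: -1060399/176733 ≈ -6.0000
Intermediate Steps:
E(Q) = 9 + Q
a(c) = -30 + 6*c² (a(c) = -18 + 3*((c² + c*c) - 4) = -18 + 3*((c² + c²) - 4) = -18 + 3*(2*c² - 4) = -18 + 3*(-4 + 2*c²) = -18 + (-12 + 6*c²) = -30 + 6*c²)
L = -1/176733 (L = 1/(-19119 - 157614) = 1/(-176733) = -1/176733 ≈ -5.6583e-6)
a(E(-7)) + L = (-30 + 6*(9 - 7)²) - 1/176733 = (-30 + 6*2²) - 1/176733 = (-30 + 6*4) - 1/176733 = (-30 + 24) - 1/176733 = -6 - 1/176733 = -1060399/176733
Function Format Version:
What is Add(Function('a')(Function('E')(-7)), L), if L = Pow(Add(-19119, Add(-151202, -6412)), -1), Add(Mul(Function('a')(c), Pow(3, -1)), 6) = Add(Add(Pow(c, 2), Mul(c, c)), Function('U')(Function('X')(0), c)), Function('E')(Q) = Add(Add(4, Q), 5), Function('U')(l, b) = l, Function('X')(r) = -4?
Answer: Rational(-1060399, 176733) ≈ -6.0000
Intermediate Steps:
Function('E')(Q) = Add(9, Q)
Function('a')(c) = Add(-30, Mul(6, Pow(c, 2))) (Function('a')(c) = Add(-18, Mul(3, Add(Add(Pow(c, 2), Mul(c, c)), -4))) = Add(-18, Mul(3, Add(Add(Pow(c, 2), Pow(c, 2)), -4))) = Add(-18, Mul(3, Add(Mul(2, Pow(c, 2)), -4))) = Add(-18, Mul(3, Add(-4, Mul(2, Pow(c, 2))))) = Add(-18, Add(-12, Mul(6, Pow(c, 2)))) = Add(-30, Mul(6, Pow(c, 2))))
L = Rational(-1, 176733) (L = Pow(Add(-19119, -157614), -1) = Pow(-176733, -1) = Rational(-1, 176733) ≈ -5.6583e-6)
Add(Function('a')(Function('E')(-7)), L) = Add(Add(-30, Mul(6, Pow(Add(9, -7), 2))), Rational(-1, 176733)) = Add(Add(-30, Mul(6, Pow(2, 2))), Rational(-1, 176733)) = Add(Add(-30, Mul(6, 4)), Rational(-1, 176733)) = Add(Add(-30, 24), Rational(-1, 176733)) = Add(-6, Rational(-1, 176733)) = Rational(-1060399, 176733)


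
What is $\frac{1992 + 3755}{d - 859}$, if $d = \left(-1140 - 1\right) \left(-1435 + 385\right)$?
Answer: $\frac{5747}{1197191} \approx 0.0048004$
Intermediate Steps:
$d = 1198050$ ($d = \left(-1141\right) \left(-1050\right) = 1198050$)
$\frac{1992 + 3755}{d - 859} = \frac{1992 + 3755}{1198050 - 859} = \frac{5747}{1197191}$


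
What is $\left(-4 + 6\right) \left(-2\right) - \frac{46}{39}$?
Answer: $- \frac{202}{39} \approx -5.1795$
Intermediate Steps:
$\left(-4 + 6\right) \left(-2\right) - \frac{46}{39} = 2 \left(-2\right) - \frac{46}{39} = -4 - \frac{46}{39} = - \frac{202}{39}$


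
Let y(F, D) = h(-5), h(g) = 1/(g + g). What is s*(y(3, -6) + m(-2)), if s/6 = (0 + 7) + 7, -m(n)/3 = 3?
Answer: -3822/5 ≈ -764.40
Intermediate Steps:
h(g) = 1/(2*g)
m(n) = -9 (m(n) = -3*3 = -9)
y(F, D) = -⅒ (y(F, D) = (½)/(-5) = (½)*(-⅕) = -⅒)
s = 84 (s = 6*((0 + 7) + 7) = 6*(7 + 7) = 6*14 = 84)
s*(y(3, -6) + m(-2)) = 84*(-⅒ - 9) = 84*(-91/10) = -3822/5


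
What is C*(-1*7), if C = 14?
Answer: -98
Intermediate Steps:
C*(-1*7) = 14*(-1*7) = 14*(-7) = -98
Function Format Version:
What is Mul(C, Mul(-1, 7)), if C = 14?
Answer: -98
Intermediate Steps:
Mul(C, Mul(-1, 7)) = Mul(14, Mul(-1, 7)) = Mul(14, -7) = -98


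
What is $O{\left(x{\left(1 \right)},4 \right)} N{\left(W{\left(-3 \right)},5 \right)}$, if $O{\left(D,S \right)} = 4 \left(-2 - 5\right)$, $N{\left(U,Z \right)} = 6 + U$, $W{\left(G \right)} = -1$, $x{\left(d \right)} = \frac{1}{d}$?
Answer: $-140$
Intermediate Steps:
$O{\left(D,S \right)} = -28$ ($O{\left(D,S \right)} = 4 \left(-7\right) = -28$)
$O{\left(x{\left(1 \right)},4 \right)} N{\left(W{\left(-3 \right)},5 \right)} = - 28 \left(6 - 1\right) = \left(-28\right) 5 = -140$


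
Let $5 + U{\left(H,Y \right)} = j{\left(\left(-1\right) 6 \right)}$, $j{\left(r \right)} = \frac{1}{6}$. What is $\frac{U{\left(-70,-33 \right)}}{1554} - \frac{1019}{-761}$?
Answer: $\frac{9479087}{7095564} \approx 1.3359$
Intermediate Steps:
$j{\left(r \right)} = \frac{1}{6}$
$U{\left(H,Y \right)} = - \frac{29}{6}$ ($U{\left(H,Y \right)} = -5 + \frac{1}{6} = - \frac{29}{6}$)
$\frac{U{\left(-70,-33 \right)}}{1554} - \frac{1019}{-761} = - \frac{29}{6 \cdot 1554} - \frac{1019}{-761} = \left(- \frac{29}{6}\right) \frac{1}{1554} - - \frac{1019}{761} = - \frac{29}{9324} + \frac{1019}{761} = \frac{9479087}{7095564}$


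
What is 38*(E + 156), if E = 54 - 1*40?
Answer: 6460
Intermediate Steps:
E = 14 (E = 54 - 40 = 14)
38*(E + 156) = 38*(14 + 156) = 38*170 = 6460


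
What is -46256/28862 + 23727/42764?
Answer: -646641455/617127284 ≈ -1.0478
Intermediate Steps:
-46256/28862 + 23727/42764 = -46256*1/28862 + 23727*(1/42764) = -23128/14431 + 23727/42764 = -646641455/617127284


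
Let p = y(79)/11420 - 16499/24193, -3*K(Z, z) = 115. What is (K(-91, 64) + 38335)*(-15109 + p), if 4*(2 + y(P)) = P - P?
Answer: -23980784790847217/41442609 ≈ -5.7865e+8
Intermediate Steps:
y(P) = -2 (y(P) = -2 + (P - P)/4 = -2 + (1/4)*0 = -2 + 0 = -2)
K(Z, z) = -115/3 (K(Z, z) = -1/3*115 = -115/3)
p = -94233483/138142030 (p = -2/11420 - 16499/24193 = -2*1/11420 - 16499*1/24193 = -1/5710 - 16499/24193 = -94233483/138142030 ≈ -0.68215)
(K(-91, 64) + 38335)*(-15109 + p) = (-115/3 + 38335)*(-15109 - 94233483/138142030) = (114890/3)*(-2087282164753/138142030) = -23980784790847217/41442609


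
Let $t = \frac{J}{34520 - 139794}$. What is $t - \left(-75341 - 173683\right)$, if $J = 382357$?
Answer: $\frac{26215370219}{105274} \approx 2.4902 \cdot 10^{5}$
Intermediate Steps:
$t = - \frac{382357}{105274}$ ($t = \frac{382357}{34520 - 139794} = \frac{382357}{-105274} = 382357 \left(- \frac{1}{105274}\right) = - \frac{382357}{105274} \approx -3.632$)
$t - \left(-75341 - 173683\right) = - \frac{382357}{105274} - \left(-75341 - 173683\right) = - \frac{382357}{105274} - -249024 = - \frac{382357}{105274} + 249024 = \frac{26215370219}{105274}$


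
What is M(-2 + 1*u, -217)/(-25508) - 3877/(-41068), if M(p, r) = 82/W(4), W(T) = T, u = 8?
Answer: 49026311/523781272 ≈ 0.093601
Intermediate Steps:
M(p, r) = 41/2 (M(p, r) = 82/4 = 82*(1/4) = 41/2)
M(-2 + 1*u, -217)/(-25508) - 3877/(-41068) = (41/2)/(-25508) - 3877/(-41068) = (41/2)*(-1/25508) - 3877*(-1/41068) = -41/51016 + 3877/41068 = 49026311/523781272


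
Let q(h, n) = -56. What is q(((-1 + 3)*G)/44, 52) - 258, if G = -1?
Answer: -314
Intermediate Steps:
q(((-1 + 3)*G)/44, 52) - 258 = -56 - 258 = -314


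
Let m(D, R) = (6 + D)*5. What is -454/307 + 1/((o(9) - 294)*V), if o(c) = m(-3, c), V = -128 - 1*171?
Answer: -37872827/25610247 ≈ -1.4788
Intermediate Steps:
V = -299 (V = -128 - 171 = -299)
m(D, R) = 30 + 5*D
o(c) = 15 (o(c) = 30 + 5*(-3) = 30 - 15 = 15)
-454/307 + 1/((o(9) - 294)*V) = -454/307 + 1/((15 - 294)*(-299)) = -454*1/307 - 1/299/(-279) = -454/307 - 1/279*(-1/299) = -454/307 + 1/83421 = -37872827/25610247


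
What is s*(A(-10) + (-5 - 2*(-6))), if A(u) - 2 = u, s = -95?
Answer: 95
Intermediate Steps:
A(u) = 2 + u
s*(A(-10) + (-5 - 2*(-6))) = -95*((2 - 10) + (-5 - 2*(-6))) = -95*(-8 + (-5 + 12)) = -95*(-8 + 7) = -95*(-1) = 95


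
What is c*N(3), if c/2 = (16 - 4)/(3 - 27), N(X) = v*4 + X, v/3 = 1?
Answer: -15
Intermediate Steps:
v = 3 (v = 3*1 = 3)
N(X) = 12 + X (N(X) = 3*4 + X = 12 + X)
c = -1 (c = 2*((16 - 4)/(3 - 27)) = 2*(12/(-24)) = 2*(12*(-1/24)) = 2*(-½) = -1)
c*N(3) = -(12 + 3) = -1*15 = -15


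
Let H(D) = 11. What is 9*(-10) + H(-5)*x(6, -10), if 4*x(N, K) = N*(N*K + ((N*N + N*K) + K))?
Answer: -1641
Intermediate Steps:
x(N, K) = N*(K + N² + 2*K*N)/4 (x(N, K) = (N*(N*K + ((N*N + N*K) + K)))/4 = (N*(K*N + ((N² + K*N) + K)))/4 = (N*(K*N + (K + N² + K*N)))/4 = (N*(K + N² + 2*K*N))/4 = N*(K + N² + 2*K*N)/4)
9*(-10) + H(-5)*x(6, -10) = 9*(-10) + 11*((¼)*6*(-10 + 6² + 2*(-10)*6)) = -90 + 11*((¼)*6*(-10 + 36 - 120)) = -90 + 11*((¼)*6*(-94)) = -90 + 11*(-141) = -90 - 1551 = -1641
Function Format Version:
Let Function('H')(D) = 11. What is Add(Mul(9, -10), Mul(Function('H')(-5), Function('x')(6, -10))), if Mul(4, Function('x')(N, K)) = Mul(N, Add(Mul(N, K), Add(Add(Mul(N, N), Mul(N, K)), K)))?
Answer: -1641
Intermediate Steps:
Function('x')(N, K) = Mul(Rational(1, 4), N, Add(K, Pow(N, 2), Mul(2, K, N))) (Function('x')(N, K) = Mul(Rational(1, 4), Mul(N, Add(Mul(N, K), Add(Add(Mul(N, N), Mul(N, K)), K)))) = Mul(Rational(1, 4), Mul(N, Add(Mul(K, N), Add(Add(Pow(N, 2), Mul(K, N)), K)))) = Mul(Rational(1, 4), Mul(N, Add(Mul(K, N), Add(K, Pow(N, 2), Mul(K, N))))) = Mul(Rational(1, 4), Mul(N, Add(K, Pow(N, 2), Mul(2, K, N)))) = Mul(Rational(1, 4), N, Add(K, Pow(N, 2), Mul(2, K, N))))
Add(Mul(9, -10), Mul(Function('H')(-5), Function('x')(6, -10))) = Add(Mul(9, -10), Mul(11, Mul(Rational(1, 4), 6, Add(-10, Pow(6, 2), Mul(2, -10, 6))))) = Add(-90, Mul(11, Mul(Rational(1, 4), 6, Add(-10, 36, -120)))) = Add(-90, Mul(11, Mul(Rational(1, 4), 6, -94))) = Add(-90, Mul(11, -141)) = Add(-90, -1551) = -1641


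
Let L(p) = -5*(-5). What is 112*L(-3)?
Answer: 2800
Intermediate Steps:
L(p) = 25
112*L(-3) = 112*25 = 2800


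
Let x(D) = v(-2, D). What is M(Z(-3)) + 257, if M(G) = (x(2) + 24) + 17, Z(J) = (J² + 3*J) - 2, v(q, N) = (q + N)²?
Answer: 298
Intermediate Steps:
v(q, N) = (N + q)²
x(D) = (-2 + D)² (x(D) = (D - 2)² = (-2 + D)²)
Z(J) = -2 + J² + 3*J
M(G) = 41 (M(G) = ((-2 + 2)² + 24) + 17 = (0² + 24) + 17 = (0 + 24) + 17 = 24 + 17 = 41)
M(Z(-3)) + 257 = 41 + 257 = 298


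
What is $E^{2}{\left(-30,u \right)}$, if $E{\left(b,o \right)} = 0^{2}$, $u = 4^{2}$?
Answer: $0$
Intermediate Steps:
$u = 16$
$E{\left(b,o \right)} = 0$
$E^{2}{\left(-30,u \right)} = 0^{2} = 0$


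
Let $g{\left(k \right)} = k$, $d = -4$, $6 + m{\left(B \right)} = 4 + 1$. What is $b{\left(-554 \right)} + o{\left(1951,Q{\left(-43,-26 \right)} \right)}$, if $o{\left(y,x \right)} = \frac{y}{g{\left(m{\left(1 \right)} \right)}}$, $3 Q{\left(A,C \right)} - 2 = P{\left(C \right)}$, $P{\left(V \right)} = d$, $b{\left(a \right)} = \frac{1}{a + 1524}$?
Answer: $- \frac{1892469}{970} \approx -1951.0$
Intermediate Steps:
$m{\left(B \right)} = -1$ ($m{\left(B \right)} = -6 + \left(4 + 1\right) = -6 + 5 = -1$)
$b{\left(a \right)} = \frac{1}{1524 + a}$
$P{\left(V \right)} = -4$
$Q{\left(A,C \right)} = - \frac{2}{3}$ ($Q{\left(A,C \right)} = \frac{2}{3} + \frac{1}{3} \left(-4\right) = \frac{2}{3} - \frac{4}{3} = - \frac{2}{3}$)
$o{\left(y,x \right)} = - y$ ($o{\left(y,x \right)} = \frac{y}{-1} = y \left(-1\right) = - y$)
$b{\left(-554 \right)} + o{\left(1951,Q{\left(-43,-26 \right)} \right)} = \frac{1}{1524 - 554} - 1951 = \frac{1}{970} - 1951 = - \frac{1892469}{970}$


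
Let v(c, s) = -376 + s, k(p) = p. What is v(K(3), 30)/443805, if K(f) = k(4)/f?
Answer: -346/443805 ≈ -0.00077962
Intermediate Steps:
K(f) = 4/f
v(K(3), 30)/443805 = (-376 + 30)/443805 = -346*1/443805 = -346/443805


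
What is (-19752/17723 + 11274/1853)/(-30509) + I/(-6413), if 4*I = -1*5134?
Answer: 2569880238063961/12850850323324046 ≈ 0.19998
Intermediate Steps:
I = -2567/2 (I = (-1*5134)/4 = (¼)*(-5134) = -2567/2 ≈ -1283.5)
(-19752/17723 + 11274/1853)/(-30509) + I/(-6413) = (-19752/17723 + 11274/1853)/(-30509) - 2567/2/(-6413) = (-19752*1/17723 + 11274*(1/1853))*(-1/30509) - 2567/2*(-1/6413) = (-19752/17723 + 11274/1853)*(-1/30509) + 2567/12826 = (163208646/32840719)*(-1/30509) + 2567/12826 = -163208646/1001937495971 + 2567/12826 = 2569880238063961/12850850323324046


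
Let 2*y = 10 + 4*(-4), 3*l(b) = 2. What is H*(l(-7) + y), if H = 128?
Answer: -896/3 ≈ -298.67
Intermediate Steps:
l(b) = 2/3 (l(b) = (1/3)*2 = 2/3)
y = -3 (y = (10 + 4*(-4))/2 = (10 - 16)/2 = (1/2)*(-6) = -3)
H*(l(-7) + y) = 128*(2/3 - 3) = 128*(-7/3) = -896/3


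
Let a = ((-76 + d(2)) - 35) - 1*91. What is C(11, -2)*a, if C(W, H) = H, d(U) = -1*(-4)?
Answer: 396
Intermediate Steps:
d(U) = 4
a = -198 (a = ((-76 + 4) - 35) - 1*91 = (-72 - 35) - 91 = -107 - 91 = -198)
C(11, -2)*a = -2*(-198) = 396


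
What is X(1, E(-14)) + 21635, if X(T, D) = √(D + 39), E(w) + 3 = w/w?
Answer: 21635 + √37 ≈ 21641.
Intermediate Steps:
E(w) = -2 (E(w) = -3 + w/w = -3 + 1 = -2)
X(T, D) = √(39 + D)
X(1, E(-14)) + 21635 = √(39 - 2) + 21635 = √37 + 21635 = 21635 + √37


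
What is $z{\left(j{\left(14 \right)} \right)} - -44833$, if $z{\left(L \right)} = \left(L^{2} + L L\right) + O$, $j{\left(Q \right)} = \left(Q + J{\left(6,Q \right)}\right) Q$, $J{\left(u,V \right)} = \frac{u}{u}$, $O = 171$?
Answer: $133204$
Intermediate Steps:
$J{\left(u,V \right)} = 1$
$j{\left(Q \right)} = Q \left(1 + Q\right)$ ($j{\left(Q \right)} = \left(Q + 1\right) Q = \left(1 + Q\right) Q = Q \left(1 + Q\right)$)
$z{\left(L \right)} = 171 + 2 L^{2}$ ($z{\left(L \right)} = \left(L^{2} + L L\right) + 171 = \left(L^{2} + L^{2}\right) + 171 = 2 L^{2} + 171 = 171 + 2 L^{2}$)
$z{\left(j{\left(14 \right)} \right)} - -44833 = \left(171 + 2 \left(14 \left(1 + 14\right)\right)^{2}\right) - -44833 = \left(171 + 2 \left(14 \cdot 15\right)^{2}\right) + 44833 = \left(171 + 2 \cdot 210^{2}\right) + 44833 = \left(171 + 2 \cdot 44100\right) + 44833 = \left(171 + 88200\right) + 44833 = 88371 + 44833 = 133204$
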